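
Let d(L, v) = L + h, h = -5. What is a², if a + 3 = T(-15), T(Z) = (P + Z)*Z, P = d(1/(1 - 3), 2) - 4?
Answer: 531441/4 ≈ 1.3286e+5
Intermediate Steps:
d(L, v) = -5 + L (d(L, v) = L - 5 = -5 + L)
P = -19/2 (P = (-5 + 1/(1 - 3)) - 4 = (-5 + 1/(-2)) - 4 = (-5 - ½) - 4 = -11/2 - 4 = -19/2 ≈ -9.5000)
T(Z) = Z*(-19/2 + Z) (T(Z) = (-19/2 + Z)*Z = Z*(-19/2 + Z))
a = 729/2 (a = -3 + (½)*(-15)*(-19 + 2*(-15)) = -3 + (½)*(-15)*(-19 - 30) = -3 + (½)*(-15)*(-49) = -3 + 735/2 = 729/2 ≈ 364.50)
a² = (729/2)² = 531441/4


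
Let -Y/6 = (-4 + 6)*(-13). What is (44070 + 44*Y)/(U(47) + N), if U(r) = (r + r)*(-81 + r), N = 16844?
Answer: 25467/6824 ≈ 3.7320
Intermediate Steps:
U(r) = 2*r*(-81 + r) (U(r) = (2*r)*(-81 + r) = 2*r*(-81 + r))
Y = 156 (Y = -6*(-4 + 6)*(-13) = -12*(-13) = -6*(-26) = 156)
(44070 + 44*Y)/(U(47) + N) = (44070 + 44*156)/(2*47*(-81 + 47) + 16844) = (44070 + 6864)/(2*47*(-34) + 16844) = 50934/(-3196 + 16844) = 50934/13648 = 50934*(1/13648) = 25467/6824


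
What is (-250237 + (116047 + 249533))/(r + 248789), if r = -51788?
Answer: 115343/197001 ≈ 0.58549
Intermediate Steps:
(-250237 + (116047 + 249533))/(r + 248789) = (-250237 + (116047 + 249533))/(-51788 + 248789) = (-250237 + 365580)/197001 = 115343*(1/197001) = 115343/197001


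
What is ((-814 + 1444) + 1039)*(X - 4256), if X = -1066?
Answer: -8882418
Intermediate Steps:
((-814 + 1444) + 1039)*(X - 4256) = ((-814 + 1444) + 1039)*(-1066 - 4256) = (630 + 1039)*(-5322) = 1669*(-5322) = -8882418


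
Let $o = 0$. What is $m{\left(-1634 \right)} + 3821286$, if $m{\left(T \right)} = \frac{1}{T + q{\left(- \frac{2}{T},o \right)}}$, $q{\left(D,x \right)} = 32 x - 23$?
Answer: $\frac{6331870901}{1657} \approx 3.8213 \cdot 10^{6}$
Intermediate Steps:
$q{\left(D,x \right)} = -23 + 32 x$
$m{\left(T \right)} = \frac{1}{-23 + T}$ ($m{\left(T \right)} = \frac{1}{T + \left(-23 + 32 \cdot 0\right)} = \frac{1}{T + \left(-23 + 0\right)} = \frac{1}{T - 23} = \frac{1}{-23 + T}$)
$m{\left(-1634 \right)} + 3821286 = \frac{1}{-23 - 1634} + 3821286 = \frac{1}{-1657} + 3821286 = - \frac{1}{1657} + 3821286 = \frac{6331870901}{1657}$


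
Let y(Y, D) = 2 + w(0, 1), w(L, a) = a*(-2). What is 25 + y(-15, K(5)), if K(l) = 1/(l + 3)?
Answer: 25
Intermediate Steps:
w(L, a) = -2*a
K(l) = 1/(3 + l)
y(Y, D) = 0 (y(Y, D) = 2 - 2*1 = 2 - 2 = 0)
25 + y(-15, K(5)) = 25 + 0 = 25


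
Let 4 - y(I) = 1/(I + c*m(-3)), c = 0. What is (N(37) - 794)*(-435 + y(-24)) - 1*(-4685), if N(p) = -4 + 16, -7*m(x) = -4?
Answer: 4100333/12 ≈ 3.4169e+5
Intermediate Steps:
m(x) = 4/7 (m(x) = -1/7*(-4) = 4/7)
N(p) = 12
y(I) = 4 - 1/I (y(I) = 4 - 1/(I + 0*(4/7)) = 4 - 1/(I + 0) = 4 - 1/I)
(N(37) - 794)*(-435 + y(-24)) - 1*(-4685) = (12 - 794)*(-435 + (4 - 1/(-24))) - 1*(-4685) = -782*(-435 + (4 - 1*(-1/24))) + 4685 = -782*(-435 + (4 + 1/24)) + 4685 = -782*(-435 + 97/24) + 4685 = -782*(-10343/24) + 4685 = 4044113/12 + 4685 = 4100333/12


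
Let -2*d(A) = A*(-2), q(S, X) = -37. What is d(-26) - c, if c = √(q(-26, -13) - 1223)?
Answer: -26 - 6*I*√35 ≈ -26.0 - 35.496*I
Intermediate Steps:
d(A) = A (d(A) = -A*(-2)/2 = -(-1)*A = A)
c = 6*I*√35 (c = √(-37 - 1223) = √(-1260) = 6*I*√35 ≈ 35.496*I)
d(-26) - c = -26 - 6*I*√35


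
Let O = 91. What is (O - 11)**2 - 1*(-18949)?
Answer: 25349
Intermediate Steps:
(O - 11)**2 - 1*(-18949) = (91 - 11)**2 - 1*(-18949) = 80**2 + 18949 = 6400 + 18949 = 25349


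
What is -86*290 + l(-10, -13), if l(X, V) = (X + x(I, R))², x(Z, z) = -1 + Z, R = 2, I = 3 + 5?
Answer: -24931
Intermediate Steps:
I = 8
l(X, V) = (7 + X)² (l(X, V) = (X + (-1 + 8))² = (X + 7)² = (7 + X)²)
-86*290 + l(-10, -13) = -86*290 + (7 - 10)² = -24940 + (-3)² = -24940 + 9 = -24931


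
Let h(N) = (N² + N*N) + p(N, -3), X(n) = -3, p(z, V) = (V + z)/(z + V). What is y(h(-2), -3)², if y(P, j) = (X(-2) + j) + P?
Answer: 9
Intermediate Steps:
p(z, V) = 1 (p(z, V) = (V + z)/(V + z) = 1)
h(N) = 1 + 2*N² (h(N) = (N² + N*N) + 1 = (N² + N²) + 1 = 2*N² + 1 = 1 + 2*N²)
y(P, j) = -3 + P + j (y(P, j) = (-3 + j) + P = -3 + P + j)
y(h(-2), -3)² = (-3 + (1 + 2*(-2)²) - 3)² = (-3 + (1 + 2*4) - 3)² = (-3 + (1 + 8) - 3)² = (-3 + 9 - 3)² = 3² = 9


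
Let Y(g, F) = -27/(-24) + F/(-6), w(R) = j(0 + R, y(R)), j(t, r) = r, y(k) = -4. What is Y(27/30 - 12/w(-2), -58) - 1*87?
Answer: -1829/24 ≈ -76.208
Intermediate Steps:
w(R) = -4
Y(g, F) = 9/8 - F/6 (Y(g, F) = -27*(-1/24) + F*(-⅙) = 9/8 - F/6)
Y(27/30 - 12/w(-2), -58) - 1*87 = (9/8 - ⅙*(-58)) - 1*87 = (9/8 + 29/3) - 87 = 259/24 - 87 = -1829/24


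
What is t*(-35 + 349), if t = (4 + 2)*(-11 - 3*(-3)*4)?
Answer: 47100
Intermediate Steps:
t = 150 (t = 6*(-11 + 9*4) = 6*(-11 + 36) = 6*25 = 150)
t*(-35 + 349) = 150*(-35 + 349) = 150*314 = 47100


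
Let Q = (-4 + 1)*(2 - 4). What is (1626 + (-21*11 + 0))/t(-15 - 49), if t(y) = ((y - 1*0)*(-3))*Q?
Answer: 155/128 ≈ 1.2109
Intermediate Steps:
Q = 6 (Q = -3*(-2) = 6)
t(y) = -18*y (t(y) = ((y - 1*0)*(-3))*6 = ((y + 0)*(-3))*6 = (y*(-3))*6 = -3*y*6 = -18*y)
(1626 + (-21*11 + 0))/t(-15 - 49) = (1626 + (-21*11 + 0))/((-18*(-15 - 49))) = (1626 + (-231 + 0))/((-18*(-64))) = (1626 - 231)/1152 = 1395*(1/1152) = 155/128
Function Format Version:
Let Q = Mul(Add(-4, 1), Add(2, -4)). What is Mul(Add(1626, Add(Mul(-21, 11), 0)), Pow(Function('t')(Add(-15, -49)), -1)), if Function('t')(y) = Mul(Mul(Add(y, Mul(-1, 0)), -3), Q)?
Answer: Rational(155, 128) ≈ 1.2109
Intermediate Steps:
Q = 6 (Q = Mul(-3, -2) = 6)
Function('t')(y) = Mul(-18, y) (Function('t')(y) = Mul(Mul(Add(y, Mul(-1, 0)), -3), 6) = Mul(Mul(Add(y, 0), -3), 6) = Mul(Mul(y, -3), 6) = Mul(Mul(-3, y), 6) = Mul(-18, y))
Mul(Add(1626, Add(Mul(-21, 11), 0)), Pow(Function('t')(Add(-15, -49)), -1)) = Mul(Add(1626, Add(Mul(-21, 11), 0)), Pow(Mul(-18, Add(-15, -49)), -1)) = Mul(Add(1626, Add(-231, 0)), Pow(Mul(-18, -64), -1)) = Mul(Add(1626, -231), Pow(1152, -1)) = Mul(1395, Rational(1, 1152)) = Rational(155, 128)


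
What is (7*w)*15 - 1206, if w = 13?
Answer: 159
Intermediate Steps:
(7*w)*15 - 1206 = (7*13)*15 - 1206 = 91*15 - 1206 = 1365 - 1206 = 159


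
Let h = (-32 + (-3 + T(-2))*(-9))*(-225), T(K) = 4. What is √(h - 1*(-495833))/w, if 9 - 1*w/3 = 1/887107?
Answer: 887107*√505058/23951886 ≈ 26.321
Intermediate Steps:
w = 23951886/887107 (w = 27 - 3/887107 = 23951886/887107 ≈ 27.000)
h = 9225 (h = (-32 + (-3 + 4)*(-9))*(-225) = (-32 + 1*(-9))*(-225) = (-32 - 9)*(-225) = -41*(-225) = 9225)
√(h - 1*(-495833))/w = √(9225 - 1*(-495833))/(23951886/887107) = √(9225 + 495833)*(887107/23951886) = √505058*(887107/23951886) = 887107*√505058/23951886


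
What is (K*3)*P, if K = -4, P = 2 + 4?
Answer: -72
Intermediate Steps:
P = 6
(K*3)*P = -4*3*6 = -12*6 = -72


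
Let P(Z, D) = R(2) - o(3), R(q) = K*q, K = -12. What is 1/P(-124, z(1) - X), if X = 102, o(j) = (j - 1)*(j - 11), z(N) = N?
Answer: -⅛ ≈ -0.12500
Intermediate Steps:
R(q) = -12*q
o(j) = (-1 + j)*(-11 + j)
P(Z, D) = -8 (P(Z, D) = -12*2 - (11 + 3² - 12*3) = -24 - (11 + 9 - 36) = -24 - 1*(-16) = -24 + 16 = -8)
1/P(-124, z(1) - X) = 1/(-8) = -⅛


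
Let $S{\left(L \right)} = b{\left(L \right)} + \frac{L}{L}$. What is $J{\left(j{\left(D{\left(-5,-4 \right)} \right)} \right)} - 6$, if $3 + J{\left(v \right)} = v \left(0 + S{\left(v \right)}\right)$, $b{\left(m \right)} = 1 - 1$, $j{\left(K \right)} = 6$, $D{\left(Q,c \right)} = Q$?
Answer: $-3$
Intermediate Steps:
$b{\left(m \right)} = 0$ ($b{\left(m \right)} = 1 - 1 = 0$)
$S{\left(L \right)} = 1$ ($S{\left(L \right)} = 0 + \frac{L}{L} = 0 + 1 = 1$)
$J{\left(v \right)} = -3 + v$ ($J{\left(v \right)} = -3 + v \left(0 + 1\right) = -3 + v 1 = -3 + v$)
$J{\left(j{\left(D{\left(-5,-4 \right)} \right)} \right)} - 6 = \left(-3 + 6\right) - 6 = 3 - 6 = -3$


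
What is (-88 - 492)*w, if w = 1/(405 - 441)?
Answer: 145/9 ≈ 16.111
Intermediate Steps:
w = -1/36 (w = 1/(-36) = -1/36 ≈ -0.027778)
(-88 - 492)*w = (-88 - 492)*(-1/36) = -580*(-1/36) = 145/9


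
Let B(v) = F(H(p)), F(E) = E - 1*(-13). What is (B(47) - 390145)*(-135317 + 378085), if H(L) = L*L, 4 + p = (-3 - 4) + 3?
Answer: -94696028224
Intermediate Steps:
p = -8 (p = -4 + ((-3 - 4) + 3) = -4 + (-7 + 3) = -4 - 4 = -8)
H(L) = L²
F(E) = 13 + E (F(E) = E + 13 = 13 + E)
B(v) = 77 (B(v) = 13 + (-8)² = 13 + 64 = 77)
(B(47) - 390145)*(-135317 + 378085) = (77 - 390145)*(-135317 + 378085) = -390068*242768 = -94696028224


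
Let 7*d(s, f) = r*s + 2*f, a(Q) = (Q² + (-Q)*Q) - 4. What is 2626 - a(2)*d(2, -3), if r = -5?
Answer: 18318/7 ≈ 2616.9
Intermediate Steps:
a(Q) = -4 (a(Q) = (Q² - Q²) - 4 = 0 - 4 = -4)
d(s, f) = -5*s/7 + 2*f/7 (d(s, f) = (-5*s + 2*f)/7 = -5*s/7 + 2*f/7)
2626 - a(2)*d(2, -3) = 2626 - (-4)*(-5/7*2 + (2/7)*(-3)) = 2626 - (-4)*(-10/7 - 6/7) = 2626 - (-4)*(-16)/7 = 2626 - 1*64/7 = 2626 - 64/7 = 18318/7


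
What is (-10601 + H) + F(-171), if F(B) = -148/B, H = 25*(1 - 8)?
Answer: -1842548/171 ≈ -10775.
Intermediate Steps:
H = -175 (H = 25*(-7) = -175)
(-10601 + H) + F(-171) = (-10601 - 175) - 148/(-171) = -10776 - 148*(-1/171) = -10776 + 148/171 = -1842548/171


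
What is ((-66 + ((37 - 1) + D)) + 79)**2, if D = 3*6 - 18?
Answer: 2401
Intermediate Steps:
D = 0 (D = 18 - 18 = 0)
((-66 + ((37 - 1) + D)) + 79)**2 = ((-66 + ((37 - 1) + 0)) + 79)**2 = ((-66 + (36 + 0)) + 79)**2 = ((-66 + 36) + 79)**2 = (-30 + 79)**2 = 49**2 = 2401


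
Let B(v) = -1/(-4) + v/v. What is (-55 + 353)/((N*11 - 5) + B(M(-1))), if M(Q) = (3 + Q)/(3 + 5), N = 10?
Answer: 1192/425 ≈ 2.8047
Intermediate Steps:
M(Q) = 3/8 + Q/8 (M(Q) = (3 + Q)/8 = (3 + Q)*(1/8) = 3/8 + Q/8)
B(v) = 5/4 (B(v) = -1*(-1/4) + 1 = 1/4 + 1 = 5/4)
(-55 + 353)/((N*11 - 5) + B(M(-1))) = (-55 + 353)/((10*11 - 5) + 5/4) = 298/((110 - 5) + 5/4) = 298/(105 + 5/4) = 298/(425/4) = 298*(4/425) = 1192/425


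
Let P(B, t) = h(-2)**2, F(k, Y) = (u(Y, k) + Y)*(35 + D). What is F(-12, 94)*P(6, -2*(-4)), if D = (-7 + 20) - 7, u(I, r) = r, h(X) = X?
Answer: 13448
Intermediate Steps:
D = 6 (D = 13 - 7 = 6)
F(k, Y) = 41*Y + 41*k (F(k, Y) = (k + Y)*(35 + 6) = (Y + k)*41 = 41*Y + 41*k)
P(B, t) = 4 (P(B, t) = (-2)**2 = 4)
F(-12, 94)*P(6, -2*(-4)) = (41*94 + 41*(-12))*4 = (3854 - 492)*4 = 3362*4 = 13448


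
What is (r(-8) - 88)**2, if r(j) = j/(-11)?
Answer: 921600/121 ≈ 7616.5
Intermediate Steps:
r(j) = -j/11 (r(j) = j*(-1/11) = -j/11)
(r(-8) - 88)**2 = (-1/11*(-8) - 88)**2 = (8/11 - 88)**2 = (-960/11)**2 = 921600/121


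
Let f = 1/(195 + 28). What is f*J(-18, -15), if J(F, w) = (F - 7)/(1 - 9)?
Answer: 25/1784 ≈ 0.014013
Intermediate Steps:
f = 1/223 ≈ 0.0044843
J(F, w) = 7/8 - F/8 (J(F, w) = (-7 + F)/(-8) = (-7 + F)*(-1/8) = 7/8 - F/8)
f*J(-18, -15) = (7/8 - 1/8*(-18))/223 = (7/8 + 9/4)/223 = (1/223)*(25/8) = 25/1784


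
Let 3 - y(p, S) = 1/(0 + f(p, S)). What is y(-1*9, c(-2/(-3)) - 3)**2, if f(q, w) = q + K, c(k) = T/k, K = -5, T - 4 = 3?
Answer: 1849/196 ≈ 9.4337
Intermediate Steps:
T = 7 (T = 4 + 3 = 7)
c(k) = 7/k
f(q, w) = -5 + q (f(q, w) = q - 5 = -5 + q)
y(p, S) = 3 - 1/(-5 + p) (y(p, S) = 3 - 1/(0 + (-5 + p)) = 3 - 1/(-5 + p))
y(-1*9, c(-2/(-3)) - 3)**2 = ((-16 + 3*(-1*9))/(-5 - 1*9))**2 = ((-16 + 3*(-9))/(-5 - 9))**2 = ((-16 - 27)/(-14))**2 = (-1/14*(-43))**2 = (43/14)**2 = 1849/196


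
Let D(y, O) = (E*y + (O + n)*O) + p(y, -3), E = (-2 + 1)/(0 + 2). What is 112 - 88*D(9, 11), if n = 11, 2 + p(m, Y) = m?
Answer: -21404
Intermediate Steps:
p(m, Y) = -2 + m
E = -½ (E = -1/2 = -1*½ = -½ ≈ -0.50000)
D(y, O) = -2 + y/2 + O*(11 + O) (D(y, O) = (-y/2 + (O + 11)*O) + (-2 + y) = (-y/2 + (11 + O)*O) + (-2 + y) = (-y/2 + O*(11 + O)) + (-2 + y) = -2 + y/2 + O*(11 + O))
112 - 88*D(9, 11) = 112 - 88*(-2 + 11² + (½)*9 + 11*11) = 112 - 88*(-2 + 121 + 9/2 + 121) = 112 - 88*489/2 = 112 - 21516 = -21404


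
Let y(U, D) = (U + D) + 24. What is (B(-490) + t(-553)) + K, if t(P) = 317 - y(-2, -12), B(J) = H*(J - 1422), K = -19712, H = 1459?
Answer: -2809013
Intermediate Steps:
y(U, D) = 24 + D + U (y(U, D) = (D + U) + 24 = 24 + D + U)
B(J) = -2074698 + 1459*J (B(J) = 1459*(J - 1422) = 1459*(-1422 + J) = -2074698 + 1459*J)
t(P) = 307 (t(P) = 317 - (24 - 12 - 2) = 317 - 1*10 = 317 - 10 = 307)
(B(-490) + t(-553)) + K = ((-2074698 + 1459*(-490)) + 307) - 19712 = ((-2074698 - 714910) + 307) - 19712 = (-2789608 + 307) - 19712 = -2789301 - 19712 = -2809013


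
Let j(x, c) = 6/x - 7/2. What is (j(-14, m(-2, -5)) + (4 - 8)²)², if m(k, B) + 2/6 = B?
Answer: 28561/196 ≈ 145.72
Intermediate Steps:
m(k, B) = -⅓ + B
j(x, c) = -7/2 + 6/x (j(x, c) = 6/x - 7*½ = 6/x - 7/2 = -7/2 + 6/x)
(j(-14, m(-2, -5)) + (4 - 8)²)² = ((-7/2 + 6/(-14)) + (4 - 8)²)² = ((-7/2 + 6*(-1/14)) + (-4)²)² = ((-7/2 - 3/7) + 16)² = (-55/14 + 16)² = (169/14)² = 28561/196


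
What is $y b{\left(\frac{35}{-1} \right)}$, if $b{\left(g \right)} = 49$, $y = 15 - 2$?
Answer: $637$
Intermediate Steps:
$y = 13$ ($y = 15 - 2 = 13$)
$y b{\left(\frac{35}{-1} \right)} = 13 \cdot 49 = 637$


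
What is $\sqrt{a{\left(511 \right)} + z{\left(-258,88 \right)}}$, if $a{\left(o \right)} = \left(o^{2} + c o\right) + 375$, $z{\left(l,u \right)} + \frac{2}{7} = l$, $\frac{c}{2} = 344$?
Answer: $\frac{2 \sqrt{7506870}}{7} \approx 782.82$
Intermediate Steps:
$c = 688$ ($c = 2 \cdot 344 = 688$)
$z{\left(l,u \right)} = - \frac{2}{7} + l$
$a{\left(o \right)} = 375 + o^{2} + 688 o$ ($a{\left(o \right)} = \left(o^{2} + 688 o\right) + 375 = 375 + o^{2} + 688 o$)
$\sqrt{a{\left(511 \right)} + z{\left(-258,88 \right)}} = \sqrt{\left(375 + 511^{2} + 688 \cdot 511\right) - \frac{1808}{7}} = \sqrt{\left(375 + 261121 + 351568\right) - \frac{1808}{7}} = \sqrt{613064 - \frac{1808}{7}} = \sqrt{\frac{4289640}{7}} = \frac{2 \sqrt{7506870}}{7}$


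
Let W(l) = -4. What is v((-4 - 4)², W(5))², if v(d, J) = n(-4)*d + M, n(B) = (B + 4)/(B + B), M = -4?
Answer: 16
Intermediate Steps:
n(B) = (4 + B)/(2*B) (n(B) = (4 + B)/((2*B)) = (4 + B)*(1/(2*B)) = (4 + B)/(2*B))
v(d, J) = -4 (v(d, J) = ((½)*(4 - 4)/(-4))*d - 4 = ((½)*(-¼)*0)*d - 4 = 0*d - 4 = 0 - 4 = -4)
v((-4 - 4)², W(5))² = (-4)² = 16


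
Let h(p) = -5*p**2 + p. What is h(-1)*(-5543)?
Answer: 33258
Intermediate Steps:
h(p) = p - 5*p**2
h(-1)*(-5543) = -(1 - 5*(-1))*(-5543) = -(1 + 5)*(-5543) = -1*6*(-5543) = -6*(-5543) = 33258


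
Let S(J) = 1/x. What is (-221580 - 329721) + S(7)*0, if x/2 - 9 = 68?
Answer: -551301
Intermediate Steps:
x = 154 (x = 18 + 2*68 = 18 + 136 = 154)
S(J) = 1/154
(-221580 - 329721) + S(7)*0 = (-221580 - 329721) + (1/154)*0 = -551301 + 0 = -551301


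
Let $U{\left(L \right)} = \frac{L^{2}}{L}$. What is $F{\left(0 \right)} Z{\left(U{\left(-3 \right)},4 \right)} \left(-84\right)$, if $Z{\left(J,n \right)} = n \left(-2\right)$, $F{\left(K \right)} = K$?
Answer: $0$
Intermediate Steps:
$U{\left(L \right)} = L$
$Z{\left(J,n \right)} = - 2 n$
$F{\left(0 \right)} Z{\left(U{\left(-3 \right)},4 \right)} \left(-84\right) = 0 \left(\left(-2\right) 4\right) \left(-84\right) = 0 \left(-8\right) \left(-84\right) = 0 \left(-84\right) = 0$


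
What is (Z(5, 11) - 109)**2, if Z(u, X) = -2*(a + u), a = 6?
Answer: 17161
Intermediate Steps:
Z(u, X) = -12 - 2*u (Z(u, X) = -2*(6 + u) = -12 - 2*u)
(Z(5, 11) - 109)**2 = ((-12 - 2*5) - 109)**2 = ((-12 - 10) - 109)**2 = (-22 - 109)**2 = (-131)**2 = 17161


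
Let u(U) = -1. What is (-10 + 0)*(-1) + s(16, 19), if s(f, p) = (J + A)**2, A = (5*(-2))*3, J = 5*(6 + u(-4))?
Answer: 35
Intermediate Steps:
J = 25 (J = 5*(6 - 1) = 5*5 = 25)
A = -30 (A = -10*3 = -30)
s(f, p) = 25 (s(f, p) = (25 - 30)**2 = (-5)**2 = 25)
(-10 + 0)*(-1) + s(16, 19) = (-10 + 0)*(-1) + 25 = -10*(-1) + 25 = 10 + 25 = 35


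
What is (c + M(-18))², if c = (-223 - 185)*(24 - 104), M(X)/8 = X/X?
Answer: 1065891904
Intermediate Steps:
M(X) = 8 (M(X) = 8*(X/X) = 8*1 = 8)
c = 32640 (c = -408*(-80) = 32640)
(c + M(-18))² = (32640 + 8)² = 32648² = 1065891904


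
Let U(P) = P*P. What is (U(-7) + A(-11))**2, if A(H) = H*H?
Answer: 28900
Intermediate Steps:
A(H) = H**2
U(P) = P**2
(U(-7) + A(-11))**2 = ((-7)**2 + (-11)**2)**2 = (49 + 121)**2 = 170**2 = 28900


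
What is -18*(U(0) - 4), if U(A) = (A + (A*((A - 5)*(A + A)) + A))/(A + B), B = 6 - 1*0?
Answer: 72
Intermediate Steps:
B = 6 (B = 6 + 0 = 6)
U(A) = (2*A + 2*A²*(-5 + A))/(6 + A) (U(A) = (A + (A*((A - 5)*(A + A)) + A))/(A + 6) = (A + (A*((-5 + A)*(2*A)) + A))/(6 + A) = (A + (A*(2*A*(-5 + A)) + A))/(6 + A) = (A + (2*A²*(-5 + A) + A))/(6 + A) = (A + (A + 2*A²*(-5 + A)))/(6 + A) = (2*A + 2*A²*(-5 + A))/(6 + A))
-18*(U(0) - 4) = -18*(2*0*(1 + 0² - 5*0)/(6 + 0) - 4) = -18*(2*0*(1 + 0 + 0)/6 - 4) = -18*(2*0*(⅙)*1 - 4) = -18*(0 - 4) = -18*(-4) = 72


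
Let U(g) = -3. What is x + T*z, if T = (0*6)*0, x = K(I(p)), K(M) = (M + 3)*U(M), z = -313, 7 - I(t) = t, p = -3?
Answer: -39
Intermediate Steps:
I(t) = 7 - t
K(M) = -9 - 3*M (K(M) = (M + 3)*(-3) = (3 + M)*(-3) = -9 - 3*M)
x = -39 (x = -9 - 3*(7 - 1*(-3)) = -9 - 3*(7 + 3) = -9 - 3*10 = -9 - 30 = -39)
T = 0 (T = 0*0 = 0)
x + T*z = -39 + 0*(-313) = -39 + 0 = -39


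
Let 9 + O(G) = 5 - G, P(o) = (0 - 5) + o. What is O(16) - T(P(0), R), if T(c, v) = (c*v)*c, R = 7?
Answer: -195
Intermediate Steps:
P(o) = -5 + o
T(c, v) = v*c²
O(G) = -4 - G (O(G) = -9 + (5 - G) = -4 - G)
O(16) - T(P(0), R) = (-4 - 1*16) - 7*(-5 + 0)² = (-4 - 16) - 7*(-5)² = -20 - 7*25 = -20 - 1*175 = -20 - 175 = -195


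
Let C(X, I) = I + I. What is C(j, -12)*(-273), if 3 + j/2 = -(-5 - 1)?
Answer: 6552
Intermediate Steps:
j = 6 (j = -6 + 2*(-(-5 - 1)) = -6 + 2*(-1*(-6)) = -6 + 2*6 = -6 + 12 = 6)
C(X, I) = 2*I
C(j, -12)*(-273) = (2*(-12))*(-273) = -24*(-273) = 6552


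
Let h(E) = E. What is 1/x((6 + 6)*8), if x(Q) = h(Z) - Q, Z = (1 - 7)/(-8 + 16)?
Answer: -4/387 ≈ -0.010336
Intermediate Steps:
Z = -¾ (Z = -6/8 = -6*⅛ = -¾ ≈ -0.75000)
x(Q) = -¾ - Q
1/x((6 + 6)*8) = 1/(-¾ - (6 + 6)*8) = 1/(-¾ - 12*8) = 1/(-¾ - 1*96) = 1/(-¾ - 96) = 1/(-387/4) = -4/387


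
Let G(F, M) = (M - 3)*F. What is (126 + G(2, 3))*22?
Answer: 2772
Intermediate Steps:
G(F, M) = F*(-3 + M) (G(F, M) = (-3 + M)*F = F*(-3 + M))
(126 + G(2, 3))*22 = (126 + 2*(-3 + 3))*22 = (126 + 2*0)*22 = (126 + 0)*22 = 126*22 = 2772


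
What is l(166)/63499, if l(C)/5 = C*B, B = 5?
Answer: 4150/63499 ≈ 0.065355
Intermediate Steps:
l(C) = 25*C (l(C) = 5*(C*5) = 5*(5*C) = 25*C)
l(166)/63499 = (25*166)/63499 = 4150*(1/63499) = 4150/63499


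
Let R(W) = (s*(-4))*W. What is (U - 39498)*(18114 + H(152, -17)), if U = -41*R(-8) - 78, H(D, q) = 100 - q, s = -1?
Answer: -697590984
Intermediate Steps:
R(W) = 4*W (R(W) = (-1*(-4))*W = 4*W)
U = 1234 (U = -164*(-8) - 78 = -41*(-32) - 78 = 1312 - 78 = 1234)
(U - 39498)*(18114 + H(152, -17)) = (1234 - 39498)*(18114 + (100 - 1*(-17))) = -38264*(18114 + (100 + 17)) = -38264*(18114 + 117) = -38264*18231 = -697590984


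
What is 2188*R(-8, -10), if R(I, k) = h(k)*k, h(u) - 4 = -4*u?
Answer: -962720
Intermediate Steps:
h(u) = 4 - 4*u
R(I, k) = k*(4 - 4*k) (R(I, k) = (4 - 4*k)*k = k*(4 - 4*k))
2188*R(-8, -10) = 2188*(4*(-10)*(1 - 1*(-10))) = 2188*(4*(-10)*(1 + 10)) = 2188*(4*(-10)*11) = 2188*(-440) = -962720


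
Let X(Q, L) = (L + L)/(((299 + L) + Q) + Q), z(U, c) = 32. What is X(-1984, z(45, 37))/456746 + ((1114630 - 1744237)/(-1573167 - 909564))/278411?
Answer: 166942629294565/191373967468107652347 ≈ 8.7234e-7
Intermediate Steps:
X(Q, L) = 2*L/(299 + L + 2*Q) (X(Q, L) = (2*L)/((299 + L + Q) + Q) = (2*L)/(299 + L + 2*Q) = 2*L/(299 + L + 2*Q))
X(-1984, z(45, 37))/456746 + ((1114630 - 1744237)/(-1573167 - 909564))/278411 = (2*32/(299 + 32 + 2*(-1984)))/456746 + ((1114630 - 1744237)/(-1573167 - 909564))/278411 = (2*32/(299 + 32 - 3968))*(1/456746) - 629607/(-2482731)*(1/278411) = (2*32/(-3637))*(1/456746) - 629607*(-1/2482731)*(1/278411) = (2*32*(-1/3637))*(1/456746) + (209869/827577)*(1/278411) = -64/3637*1/456746 + 209869/230406540147 = -32/830592601 + 209869/230406540147 = 166942629294565/191373967468107652347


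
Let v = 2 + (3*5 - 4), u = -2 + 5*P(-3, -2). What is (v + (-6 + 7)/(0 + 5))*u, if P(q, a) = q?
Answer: -1122/5 ≈ -224.40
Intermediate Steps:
u = -17 (u = -2 + 5*(-3) = -2 - 15 = -17)
v = 13 (v = 2 + (15 - 4) = 2 + 11 = 13)
(v + (-6 + 7)/(0 + 5))*u = (13 + (-6 + 7)/(0 + 5))*(-17) = (13 + 1/5)*(-17) = (66/5)*(-17) = -1122/5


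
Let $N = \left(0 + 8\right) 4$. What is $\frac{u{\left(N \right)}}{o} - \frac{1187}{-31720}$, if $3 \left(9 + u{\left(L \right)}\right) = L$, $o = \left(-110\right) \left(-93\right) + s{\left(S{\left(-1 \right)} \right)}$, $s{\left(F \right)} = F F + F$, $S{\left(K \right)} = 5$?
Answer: $\frac{1834723}{48817080} \approx 0.037584$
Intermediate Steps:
$s{\left(F \right)} = F + F^{2}$ ($s{\left(F \right)} = F^{2} + F = F + F^{2}$)
$N = 32$ ($N = 8 \cdot 4 = 32$)
$o = 10260$ ($o = \left(-110\right) \left(-93\right) + 5 \left(1 + 5\right) = 10230 + 5 \cdot 6 = 10230 + 30 = 10260$)
$u{\left(L \right)} = -9 + \frac{L}{3}$
$\frac{u{\left(N \right)}}{o} - \frac{1187}{-31720} = \frac{-9 + \frac{1}{3} \cdot 32}{10260} - \frac{1187}{-31720} = \left(-9 + \frac{32}{3}\right) \frac{1}{10260} - - \frac{1187}{31720} = \frac{5}{3} \cdot \frac{1}{10260} + \frac{1187}{31720} = \frac{1}{6156} + \frac{1187}{31720} = \frac{1834723}{48817080}$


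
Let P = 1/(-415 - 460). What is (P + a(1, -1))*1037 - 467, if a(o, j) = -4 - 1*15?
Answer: -17649787/875 ≈ -20171.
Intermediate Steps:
a(o, j) = -19 (a(o, j) = -4 - 15 = -19)
P = -1/875 (P = 1/(-875) = -1/875 ≈ -0.0011429)
(P + a(1, -1))*1037 - 467 = (-1/875 - 19)*1037 - 467 = -16626/875*1037 - 467 = -17241162/875 - 467 = -17649787/875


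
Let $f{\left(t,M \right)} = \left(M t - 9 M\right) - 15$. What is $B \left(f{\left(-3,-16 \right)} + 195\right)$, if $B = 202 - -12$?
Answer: $79608$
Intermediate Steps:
$B = 214$ ($B = 202 + 12 = 214$)
$f{\left(t,M \right)} = -15 - 9 M + M t$ ($f{\left(t,M \right)} = \left(- 9 M + M t\right) - 15 = -15 - 9 M + M t$)
$B \left(f{\left(-3,-16 \right)} + 195\right) = 214 \left(\left(-15 - -144 - -48\right) + 195\right) = 214 \left(\left(-15 + 144 + 48\right) + 195\right) = 214 \left(177 + 195\right) = 214 \cdot 372 = 79608$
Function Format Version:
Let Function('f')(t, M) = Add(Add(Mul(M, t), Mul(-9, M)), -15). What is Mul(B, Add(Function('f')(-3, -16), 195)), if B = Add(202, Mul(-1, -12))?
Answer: 79608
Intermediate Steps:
B = 214 (B = Add(202, 12) = 214)
Function('f')(t, M) = Add(-15, Mul(-9, M), Mul(M, t)) (Function('f')(t, M) = Add(Add(Mul(-9, M), Mul(M, t)), -15) = Add(-15, Mul(-9, M), Mul(M, t)))
Mul(B, Add(Function('f')(-3, -16), 195)) = Mul(214, Add(Add(-15, Mul(-9, -16), Mul(-16, -3)), 195)) = Mul(214, Add(Add(-15, 144, 48), 195)) = Mul(214, Add(177, 195)) = Mul(214, 372) = 79608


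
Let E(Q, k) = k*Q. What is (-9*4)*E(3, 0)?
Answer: 0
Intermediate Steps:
E(Q, k) = Q*k
(-9*4)*E(3, 0) = (-9*4)*(3*0) = -36*0 = 0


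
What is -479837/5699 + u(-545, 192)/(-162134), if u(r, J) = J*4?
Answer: -38901134495/462000833 ≈ -84.201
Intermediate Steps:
u(r, J) = 4*J
-479837/5699 + u(-545, 192)/(-162134) = -479837/5699 + (4*192)/(-162134) = -479837*1/5699 + 768*(-1/162134) = -479837/5699 - 384/81067 = -38901134495/462000833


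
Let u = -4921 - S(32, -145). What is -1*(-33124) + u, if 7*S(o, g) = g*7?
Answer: 28348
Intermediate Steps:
S(o, g) = g (S(o, g) = (g*7)/7 = (7*g)/7 = g)
u = -4776 (u = -4921 - 1*(-145) = -4921 + 145 = -4776)
-1*(-33124) + u = -1*(-33124) - 4776 = 33124 - 4776 = 28348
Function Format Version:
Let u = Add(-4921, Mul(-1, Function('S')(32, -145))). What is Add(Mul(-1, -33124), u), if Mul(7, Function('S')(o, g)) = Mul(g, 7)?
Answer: 28348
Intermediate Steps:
Function('S')(o, g) = g (Function('S')(o, g) = Mul(Rational(1, 7), Mul(g, 7)) = Mul(Rational(1, 7), Mul(7, g)) = g)
u = -4776 (u = Add(-4921, Mul(-1, -145)) = Add(-4921, 145) = -4776)
Add(Mul(-1, -33124), u) = Add(Mul(-1, -33124), -4776) = Add(33124, -4776) = 28348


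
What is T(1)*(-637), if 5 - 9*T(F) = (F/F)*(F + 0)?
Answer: -2548/9 ≈ -283.11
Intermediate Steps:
T(F) = 5/9 - F/9 (T(F) = 5/9 - F/F*(F + 0)/9 = 5/9 - F/9)
T(1)*(-637) = (5/9 - ⅑*1)*(-637) = (5/9 - ⅑)*(-637) = (4/9)*(-637) = -2548/9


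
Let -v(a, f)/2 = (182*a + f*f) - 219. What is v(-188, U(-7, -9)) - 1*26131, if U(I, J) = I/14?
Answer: 85477/2 ≈ 42739.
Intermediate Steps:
U(I, J) = I/14 (U(I, J) = I*(1/14) = I/14)
v(a, f) = 438 - 364*a - 2*f² (v(a, f) = -2*((182*a + f*f) - 219) = -2*((182*a + f²) - 219) = -2*((f² + 182*a) - 219) = -2*(-219 + f² + 182*a) = 438 - 364*a - 2*f²)
v(-188, U(-7, -9)) - 1*26131 = (438 - 364*(-188) - 2*((1/14)*(-7))²) - 1*26131 = (438 + 68432 - 2*(-½)²) - 26131 = (438 + 68432 - 2*¼) - 26131 = (438 + 68432 - ½) - 26131 = 137739/2 - 26131 = 85477/2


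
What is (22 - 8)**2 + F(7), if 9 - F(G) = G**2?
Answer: 156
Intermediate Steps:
F(G) = 9 - G**2
(22 - 8)**2 + F(7) = (22 - 8)**2 + (9 - 1*7**2) = 14**2 + (9 - 1*49) = 196 + (9 - 49) = 196 - 40 = 156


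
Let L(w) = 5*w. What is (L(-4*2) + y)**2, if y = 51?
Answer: 121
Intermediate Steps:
(L(-4*2) + y)**2 = (5*(-4*2) + 51)**2 = (5*(-8) + 51)**2 = (-40 + 51)**2 = 11**2 = 121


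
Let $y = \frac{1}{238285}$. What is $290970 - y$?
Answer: $\frac{69333786449}{238285} \approx 2.9097 \cdot 10^{5}$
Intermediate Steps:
$y = \frac{1}{238285} \approx 4.1967 \cdot 10^{-6}$
$290970 - y = 290970 - \frac{1}{238285} = \frac{69333786449}{238285}$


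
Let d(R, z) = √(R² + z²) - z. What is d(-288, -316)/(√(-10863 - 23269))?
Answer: 2*I*√8533*(-79 - 5*√457)/8533 ≈ -4.0247*I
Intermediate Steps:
d(-288, -316)/(√(-10863 - 23269)) = (√((-288)² + (-316)²) - 1*(-316))/(√(-10863 - 23269)) = (√(82944 + 99856) + 316)/(√(-34132)) = (√182800 + 316)/((2*I*√8533)) = (20*√457 + 316)*(-I*√8533/17066) = (316 + 20*√457)*(-I*√8533/17066) = -I*√8533*(316 + 20*√457)/17066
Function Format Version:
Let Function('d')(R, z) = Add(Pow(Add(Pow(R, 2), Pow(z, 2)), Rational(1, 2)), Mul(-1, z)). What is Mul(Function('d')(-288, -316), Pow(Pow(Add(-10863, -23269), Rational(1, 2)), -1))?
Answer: Mul(Rational(2, 8533), I, Pow(8533, Rational(1, 2)), Add(-79, Mul(-5, Pow(457, Rational(1, 2))))) ≈ Mul(-4.0247, I)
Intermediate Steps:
Mul(Function('d')(-288, -316), Pow(Pow(Add(-10863, -23269), Rational(1, 2)), -1)) = Mul(Add(Pow(Add(Pow(-288, 2), Pow(-316, 2)), Rational(1, 2)), Mul(-1, -316)), Pow(Pow(Add(-10863, -23269), Rational(1, 2)), -1)) = Mul(Add(Pow(Add(82944, 99856), Rational(1, 2)), 316), Pow(Pow(-34132, Rational(1, 2)), -1)) = Mul(Add(Pow(182800, Rational(1, 2)), 316), Pow(Mul(2, I, Pow(8533, Rational(1, 2))), -1)) = Mul(Add(Mul(20, Pow(457, Rational(1, 2))), 316), Mul(Rational(-1, 17066), I, Pow(8533, Rational(1, 2)))) = Mul(Add(316, Mul(20, Pow(457, Rational(1, 2)))), Mul(Rational(-1, 17066), I, Pow(8533, Rational(1, 2)))) = Mul(Rational(-1, 17066), I, Pow(8533, Rational(1, 2)), Add(316, Mul(20, Pow(457, Rational(1, 2)))))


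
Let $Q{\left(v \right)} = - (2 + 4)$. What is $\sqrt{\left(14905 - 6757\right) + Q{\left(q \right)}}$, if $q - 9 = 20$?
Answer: $\sqrt{8142} \approx 90.233$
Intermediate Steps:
$q = 29$ ($q = 9 + 20 = 29$)
$Q{\left(v \right)} = -6$ ($Q{\left(v \right)} = \left(-1\right) 6 = -6$)
$\sqrt{\left(14905 - 6757\right) + Q{\left(q \right)}} = \sqrt{\left(14905 - 6757\right) - 6} = \sqrt{8148 - 6} = \sqrt{8142}$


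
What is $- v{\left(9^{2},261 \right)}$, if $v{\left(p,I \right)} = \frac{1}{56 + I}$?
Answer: $- \frac{1}{317} \approx -0.0031546$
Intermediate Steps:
$- v{\left(9^{2},261 \right)} = - \frac{1}{56 + 261} = - \frac{1}{317}$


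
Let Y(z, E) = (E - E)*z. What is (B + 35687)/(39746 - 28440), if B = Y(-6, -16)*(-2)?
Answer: 35687/11306 ≈ 3.1565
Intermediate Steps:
Y(z, E) = 0 (Y(z, E) = 0*z = 0)
B = 0 (B = 0*(-2) = 0)
(B + 35687)/(39746 - 28440) = (0 + 35687)/(39746 - 28440) = 35687/11306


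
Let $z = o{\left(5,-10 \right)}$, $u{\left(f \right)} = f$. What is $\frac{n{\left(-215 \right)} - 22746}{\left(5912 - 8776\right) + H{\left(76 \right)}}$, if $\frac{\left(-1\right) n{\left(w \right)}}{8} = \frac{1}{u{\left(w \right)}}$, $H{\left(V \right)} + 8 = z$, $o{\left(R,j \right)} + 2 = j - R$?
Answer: $\frac{4890382}{621135} \approx 7.8733$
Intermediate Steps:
$o{\left(R,j \right)} = -2 + j - R$ ($o{\left(R,j \right)} = -2 - \left(R - j\right) = -2 + j - R$)
$z = -17$ ($z = -2 - 10 - 5 = -17$)
$H{\left(V \right)} = -25$ ($H{\left(V \right)} = -8 - 17 = -25$)
$n{\left(w \right)} = - \frac{8}{w}$
$\frac{n{\left(-215 \right)} - 22746}{\left(5912 - 8776\right) + H{\left(76 \right)}} = \frac{- \frac{8}{-215} - 22746}{\left(5912 - 8776\right) - 25} = \frac{\left(-8\right) \left(- \frac{1}{215}\right) - 22746}{-2864 - 25} = \frac{\frac{8}{215} - 22746}{-2889} = \left(- \frac{4890382}{215}\right) \left(- \frac{1}{2889}\right) = \frac{4890382}{621135}$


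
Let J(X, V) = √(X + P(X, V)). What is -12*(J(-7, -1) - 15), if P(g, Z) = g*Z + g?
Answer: 180 - 12*I*√7 ≈ 180.0 - 31.749*I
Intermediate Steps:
P(g, Z) = g + Z*g (P(g, Z) = Z*g + g = g + Z*g)
J(X, V) = √(X + X*(1 + V))
-12*(J(-7, -1) - 15) = -12*(√(-7*(2 - 1)) - 15) = -12*(√(-7*1) - 15) = -12*(√(-7) - 15) = -12*(I*√7 - 15) = -12*(-15 + I*√7) = 180 - 12*I*√7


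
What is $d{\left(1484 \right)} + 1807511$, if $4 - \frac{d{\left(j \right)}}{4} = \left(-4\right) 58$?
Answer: $1808455$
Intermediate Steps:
$d{\left(j \right)} = 944$ ($d{\left(j \right)} = 16 - 4 \left(\left(-4\right) 58\right) = 16 - -928 = 16 + 928 = 944$)
$d{\left(1484 \right)} + 1807511 = 944 + 1807511 = 1808455$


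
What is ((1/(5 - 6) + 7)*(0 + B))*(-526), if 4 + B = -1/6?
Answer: 13150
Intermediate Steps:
B = -25/6 (B = -4 - 1/6 = -25/6 ≈ -4.1667)
((1/(5 - 6) + 7)*(0 + B))*(-526) = ((1/(5 - 6) + 7)*(0 - 25/6))*(-526) = ((1/(-1) + 7)*(-25/6))*(-526) = ((-1 + 7)*(-25/6))*(-526) = (6*(-25/6))*(-526) = -25*(-526) = 13150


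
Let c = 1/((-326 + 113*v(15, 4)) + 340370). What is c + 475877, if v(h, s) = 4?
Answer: 162034214993/340496 ≈ 4.7588e+5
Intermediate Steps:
c = 1/340496 (c = 1/((-326 + 113*4) + 340370) = 1/((-326 + 452) + 340370) = 1/(126 + 340370) = 1/340496 ≈ 2.9369e-6)
c + 475877 = 1/340496 + 475877 = 162034214993/340496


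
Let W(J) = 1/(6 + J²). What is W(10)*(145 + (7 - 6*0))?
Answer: 76/53 ≈ 1.4340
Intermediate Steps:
W(10)*(145 + (7 - 6*0)) = (145 + (7 - 6*0))/(6 + 10²) = (145 + (7 + 0))/(6 + 100) = (145 + 7)/106 = (1/106)*152 = 76/53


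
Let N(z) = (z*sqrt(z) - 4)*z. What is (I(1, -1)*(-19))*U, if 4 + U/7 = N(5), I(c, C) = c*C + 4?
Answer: 9576 - 9975*sqrt(5) ≈ -12729.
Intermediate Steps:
I(c, C) = 4 + C*c (I(c, C) = C*c + 4 = 4 + C*c)
N(z) = z*(-4 + z**(3/2)) (N(z) = (z**(3/2) - 4)*z = (-4 + z**(3/2))*z = z*(-4 + z**(3/2)))
U = -168 + 175*sqrt(5) (U = -28 + 7*(5**(5/2) - 4*5) = -28 + 7*(25*sqrt(5) - 20) = -28 + 7*(-20 + 25*sqrt(5)) = -28 + (-140 + 175*sqrt(5)) = -168 + 175*sqrt(5) ≈ 223.31)
(I(1, -1)*(-19))*U = ((4 - 1*1)*(-19))*(-168 + 175*sqrt(5)) = ((4 - 1)*(-19))*(-168 + 175*sqrt(5)) = (3*(-19))*(-168 + 175*sqrt(5)) = -57*(-168 + 175*sqrt(5)) = 9576 - 9975*sqrt(5)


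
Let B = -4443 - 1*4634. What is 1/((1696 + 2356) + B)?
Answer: -1/5025 ≈ -0.00019901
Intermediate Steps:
B = -9077 (B = -4443 - 4634 = -9077)
1/((1696 + 2356) + B) = 1/((1696 + 2356) - 9077) = 1/(4052 - 9077) = 1/(-5025) = -1/5025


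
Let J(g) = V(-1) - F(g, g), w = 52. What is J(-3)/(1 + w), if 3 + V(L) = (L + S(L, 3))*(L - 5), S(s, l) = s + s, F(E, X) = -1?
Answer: 16/53 ≈ 0.30189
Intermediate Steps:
S(s, l) = 2*s
V(L) = -3 + 3*L*(-5 + L) (V(L) = -3 + (L + 2*L)*(L - 5) = -3 + (3*L)*(-5 + L) = -3 + 3*L*(-5 + L))
J(g) = 16 (J(g) = (-3 - 15*(-1) + 3*(-1)²) - 1*(-1) = (-3 + 15 + 3*1) + 1 = (-3 + 15 + 3) + 1 = 15 + 1 = 16)
J(-3)/(1 + w) = 16/(1 + 52) = 16/53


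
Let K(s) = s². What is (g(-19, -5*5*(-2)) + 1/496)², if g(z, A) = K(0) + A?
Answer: 615089601/246016 ≈ 2500.2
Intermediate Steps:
g(z, A) = A (g(z, A) = 0² + A = 0 + A = A)
(g(-19, -5*5*(-2)) + 1/496)² = (-5*5*(-2) + 1/496)² = (-25*(-2) + 1/496)² = (50 + 1/496)² = (24801/496)² = 615089601/246016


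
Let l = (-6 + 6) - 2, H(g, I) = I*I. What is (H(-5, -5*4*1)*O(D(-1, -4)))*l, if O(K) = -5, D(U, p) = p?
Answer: 4000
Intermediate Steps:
H(g, I) = I²
l = -2 (l = 0 - 2 = -2)
(H(-5, -5*4*1)*O(D(-1, -4)))*l = ((-5*4*1)²*(-5))*(-2) = ((-20*1)²*(-5))*(-2) = ((-20)²*(-5))*(-2) = (400*(-5))*(-2) = -2000*(-2) = 4000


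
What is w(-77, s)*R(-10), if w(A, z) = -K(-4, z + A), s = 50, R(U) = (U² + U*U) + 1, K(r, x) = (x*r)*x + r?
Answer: 586920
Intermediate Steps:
K(r, x) = r + r*x² (K(r, x) = (r*x)*x + r = r*x² + r = r + r*x²)
R(U) = 1 + 2*U² (R(U) = (U² + U²) + 1 = 2*U² + 1 = 1 + 2*U²)
w(A, z) = 4 + 4*(A + z)² (w(A, z) = -(-4)*(1 + (z + A)²) = -(-4)*(1 + (A + z)²) = -(-4 - 4*(A + z)²) = 4 + 4*(A + z)²)
w(-77, s)*R(-10) = (4 + 4*(-77 + 50)²)*(1 + 2*(-10)²) = (4 + 4*(-27)²)*(1 + 2*100) = (4 + 4*729)*(1 + 200) = (4 + 2916)*201 = 2920*201 = 586920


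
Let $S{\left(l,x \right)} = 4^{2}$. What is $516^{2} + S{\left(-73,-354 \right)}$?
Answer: $266272$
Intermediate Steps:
$S{\left(l,x \right)} = 16$
$516^{2} + S{\left(-73,-354 \right)} = 516^{2} + 16 = 266256 + 16 = 266272$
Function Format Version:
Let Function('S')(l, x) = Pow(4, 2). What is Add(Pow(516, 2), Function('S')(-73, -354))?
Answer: 266272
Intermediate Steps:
Function('S')(l, x) = 16
Add(Pow(516, 2), Function('S')(-73, -354)) = Add(Pow(516, 2), 16) = Add(266256, 16) = 266272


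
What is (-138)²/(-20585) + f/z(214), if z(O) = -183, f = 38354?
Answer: -34478354/163785 ≈ -210.51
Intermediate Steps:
(-138)²/(-20585) + f/z(214) = (-138)²/(-20585) + 38354/(-183) = 19044*(-1/20585) + 38354*(-1/183) = -828/895 - 38354/183 = -34478354/163785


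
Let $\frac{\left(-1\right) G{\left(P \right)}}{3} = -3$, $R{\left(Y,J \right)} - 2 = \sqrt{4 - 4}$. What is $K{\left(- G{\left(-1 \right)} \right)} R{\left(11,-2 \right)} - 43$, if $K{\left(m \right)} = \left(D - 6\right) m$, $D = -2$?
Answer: $101$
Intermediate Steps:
$R{\left(Y,J \right)} = 2$ ($R{\left(Y,J \right)} = 2 + \sqrt{4 - 4} = 2 + \sqrt{0} = 2 + 0 = 2$)
$G{\left(P \right)} = 9$ ($G{\left(P \right)} = \left(-3\right) \left(-3\right) = 9$)
$K{\left(m \right)} = - 8 m$ ($K{\left(m \right)} = \left(-2 - 6\right) m = - 8 m$)
$K{\left(- G{\left(-1 \right)} \right)} R{\left(11,-2 \right)} - 43 = - 8 \left(\left(-1\right) 9\right) 2 - 43 = \left(-8\right) \left(-9\right) 2 - 43 = 72 \cdot 2 - 43 = 144 - 43 = 101$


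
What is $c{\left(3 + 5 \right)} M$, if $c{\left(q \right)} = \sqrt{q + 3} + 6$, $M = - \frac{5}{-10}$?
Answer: $3 + \frac{\sqrt{11}}{2} \approx 4.6583$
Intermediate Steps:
$M = \frac{1}{2}$ ($M = \left(-5\right) \left(- \frac{1}{10}\right) = \frac{1}{2} \approx 0.5$)
$c{\left(q \right)} = 6 + \sqrt{3 + q}$ ($c{\left(q \right)} = \sqrt{3 + q} + 6 = 6 + \sqrt{3 + q}$)
$c{\left(3 + 5 \right)} M = \left(6 + \sqrt{3 + \left(3 + 5\right)}\right) \frac{1}{2} = \left(6 + \sqrt{3 + 8}\right) \frac{1}{2} = \left(6 + \sqrt{11}\right) \frac{1}{2} = 3 + \frac{\sqrt{11}}{2}$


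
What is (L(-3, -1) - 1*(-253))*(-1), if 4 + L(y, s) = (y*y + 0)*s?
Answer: -240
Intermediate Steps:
L(y, s) = -4 + s*y**2 (L(y, s) = -4 + (y*y + 0)*s = -4 + (y**2 + 0)*s = -4 + y**2*s = -4 + s*y**2)
(L(-3, -1) - 1*(-253))*(-1) = ((-4 - 1*(-3)**2) - 1*(-253))*(-1) = ((-4 - 1*9) + 253)*(-1) = ((-4 - 9) + 253)*(-1) = (-13 + 253)*(-1) = 240*(-1) = -240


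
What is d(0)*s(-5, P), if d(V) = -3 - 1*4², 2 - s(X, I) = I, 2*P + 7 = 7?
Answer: -38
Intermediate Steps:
P = 0 (P = -7/2 + (½)*7 = -7/2 + 7/2 = 0)
s(X, I) = 2 - I
d(V) = -19 (d(V) = -3 - 1*16 = -3 - 16 = -19)
d(0)*s(-5, P) = -19*(2 - 1*0) = -19*(2 + 0) = -19*2 = -38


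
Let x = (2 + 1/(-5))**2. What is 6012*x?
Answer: 486972/25 ≈ 19479.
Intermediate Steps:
x = 81/25 (x = (2 - 1/5)**2 = (9/5)**2 = 81/25 ≈ 3.2400)
6012*x = 6012*(81/25) = 486972/25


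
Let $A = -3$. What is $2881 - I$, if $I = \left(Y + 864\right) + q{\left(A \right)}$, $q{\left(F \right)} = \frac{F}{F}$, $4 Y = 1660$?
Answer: $1601$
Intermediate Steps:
$Y = 415$ ($Y = \frac{1}{4} \cdot 1660 = 415$)
$q{\left(F \right)} = 1$
$I = 1280$ ($I = \left(415 + 864\right) + 1 = 1279 + 1 = 1280$)
$2881 - I = 2881 - 1280 = 1601$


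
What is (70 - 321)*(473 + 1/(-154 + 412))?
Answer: -30630785/258 ≈ -1.1872e+5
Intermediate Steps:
(70 - 321)*(473 + 1/(-154 + 412)) = -251*(473 + 1/258) = -251*122035/258 = -30630785/258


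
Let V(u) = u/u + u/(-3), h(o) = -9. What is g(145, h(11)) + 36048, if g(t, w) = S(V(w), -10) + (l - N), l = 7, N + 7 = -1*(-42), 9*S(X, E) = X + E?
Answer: 108058/3 ≈ 36019.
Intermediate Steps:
V(u) = 1 - u/3 (V(u) = 1 + u*(-1/3) = 1 - u/3)
S(X, E) = E/9 + X/9 (S(X, E) = (X + E)/9 = (E + X)/9 = E/9 + X/9)
N = 35 (N = -7 - 1*(-42) = -7 + 42 = 35)
g(t, w) = -29 - w/27 (g(t, w) = ((1/9)*(-10) + (1 - w/3)/9) + (7 - 1*35) = (-10/9 + (1/9 - w/27)) + (7 - 35) = (-1 - w/27) - 28 = -29 - w/27)
g(145, h(11)) + 36048 = (-29 - 1/27*(-9)) + 36048 = (-29 + 1/3) + 36048 = -86/3 + 36048 = 108058/3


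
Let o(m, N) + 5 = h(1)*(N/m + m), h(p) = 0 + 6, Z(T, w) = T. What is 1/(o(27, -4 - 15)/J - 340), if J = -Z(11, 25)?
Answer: -9/3185 ≈ -0.0028257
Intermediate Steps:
h(p) = 6
o(m, N) = -5 + 6*m + 6*N/m (o(m, N) = -5 + 6*(N/m + m) = -5 + 6*(m + N/m) = -5 + (6*m + 6*N/m) = -5 + 6*m + 6*N/m)
J = -11 (J = -1*11 = -11)
1/(o(27, -4 - 15)/J - 340) = 1/((-5 + 6*27 + 6*(-4 - 15)/27)/(-11) - 340) = 1/((-5 + 162 + 6*(-19)*(1/27))*(-1/11) - 340) = 1/((-5 + 162 - 38/9)*(-1/11) - 340) = 1/((1375/9)*(-1/11) - 340) = 1/(-125/9 - 340) = 1/(-3185/9) = -9/3185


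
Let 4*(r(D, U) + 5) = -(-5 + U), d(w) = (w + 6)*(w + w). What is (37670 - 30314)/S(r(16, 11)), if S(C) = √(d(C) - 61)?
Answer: -7356*I*√218/109 ≈ -996.42*I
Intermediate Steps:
d(w) = 2*w*(6 + w) (d(w) = (6 + w)*(2*w) = 2*w*(6 + w))
r(D, U) = -15/4 - U/4 (r(D, U) = -5 + (-(-5 + U))/4 = -5 + (5 - U)/4 = -5 + (5/4 - U/4) = -15/4 - U/4)
S(C) = √(-61 + 2*C*(6 + C)) (S(C) = √(2*C*(6 + C) - 61) = √(-61 + 2*C*(6 + C)))
(37670 - 30314)/S(r(16, 11)) = (37670 - 30314)/(√(-61 + 2*(-15/4 - ¼*11)*(6 + (-15/4 - ¼*11)))) = 7356/(√(-61 + 2*(-15/4 - 11/4)*(6 + (-15/4 - 11/4)))) = 7356/(√(-61 + 2*(-13/2)*(6 - 13/2))) = 7356/(√(-61 + 2*(-13/2)*(-½))) = 7356/(√(-61 + 13/2)) = 7356/(√(-109/2)) = 7356/((I*√218/2)) = 7356*(-I*√218/109) = -7356*I*√218/109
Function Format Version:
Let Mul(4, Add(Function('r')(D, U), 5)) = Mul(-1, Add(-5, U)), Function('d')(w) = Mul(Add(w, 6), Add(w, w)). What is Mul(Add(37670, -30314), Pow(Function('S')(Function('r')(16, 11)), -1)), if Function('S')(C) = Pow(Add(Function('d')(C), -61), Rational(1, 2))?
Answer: Mul(Rational(-7356, 109), I, Pow(218, Rational(1, 2))) ≈ Mul(-996.42, I)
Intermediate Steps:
Function('d')(w) = Mul(2, w, Add(6, w)) (Function('d')(w) = Mul(Add(6, w), Mul(2, w)) = Mul(2, w, Add(6, w)))
Function('r')(D, U) = Add(Rational(-15, 4), Mul(Rational(-1, 4), U)) (Function('r')(D, U) = Add(-5, Mul(Rational(1, 4), Mul(-1, Add(-5, U)))) = Add(-5, Mul(Rational(1, 4), Add(5, Mul(-1, U)))) = Add(-5, Add(Rational(5, 4), Mul(Rational(-1, 4), U))) = Add(Rational(-15, 4), Mul(Rational(-1, 4), U)))
Function('S')(C) = Pow(Add(-61, Mul(2, C, Add(6, C))), Rational(1, 2)) (Function('S')(C) = Pow(Add(Mul(2, C, Add(6, C)), -61), Rational(1, 2)) = Pow(Add(-61, Mul(2, C, Add(6, C))), Rational(1, 2)))
Mul(Add(37670, -30314), Pow(Function('S')(Function('r')(16, 11)), -1)) = Mul(Add(37670, -30314), Pow(Pow(Add(-61, Mul(2, Add(Rational(-15, 4), Mul(Rational(-1, 4), 11)), Add(6, Add(Rational(-15, 4), Mul(Rational(-1, 4), 11))))), Rational(1, 2)), -1)) = Mul(7356, Pow(Pow(Add(-61, Mul(2, Add(Rational(-15, 4), Rational(-11, 4)), Add(6, Add(Rational(-15, 4), Rational(-11, 4))))), Rational(1, 2)), -1)) = Mul(7356, Pow(Pow(Add(-61, Mul(2, Rational(-13, 2), Add(6, Rational(-13, 2)))), Rational(1, 2)), -1)) = Mul(7356, Pow(Pow(Add(-61, Mul(2, Rational(-13, 2), Rational(-1, 2))), Rational(1, 2)), -1)) = Mul(7356, Pow(Pow(Add(-61, Rational(13, 2)), Rational(1, 2)), -1)) = Mul(7356, Pow(Pow(Rational(-109, 2), Rational(1, 2)), -1)) = Mul(7356, Pow(Mul(Rational(1, 2), I, Pow(218, Rational(1, 2))), -1)) = Mul(7356, Mul(Rational(-1, 109), I, Pow(218, Rational(1, 2)))) = Mul(Rational(-7356, 109), I, Pow(218, Rational(1, 2)))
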